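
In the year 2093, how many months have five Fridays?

4

A month has five Fridays exactly when Friday falls within its first (length − 28) days.
Jan: 31 days, starts Thu → 5 of Thu, Fri, Sat ✓
Feb: 28 days, starts Sun → 5 of (none)
Mar: 31 days, starts Sun → 5 of Sun, Mon, Tue
Apr: 30 days, starts Wed → 5 of Wed, Thu
May: 31 days, starts Fri → 5 of Fri, Sat, Sun ✓
Jun: 30 days, starts Mon → 5 of Mon, Tue
Jul: 31 days, starts Wed → 5 of Wed, Thu, Fri ✓
Aug: 31 days, starts Sat → 5 of Sat, Sun, Mon
Sep: 30 days, starts Tue → 5 of Tue, Wed
Oct: 31 days, starts Thu → 5 of Thu, Fri, Sat ✓
Nov: 30 days, starts Sun → 5 of Sun, Mon
Dec: 31 days, starts Tue → 5 of Tue, Wed, Thu
Months with five Fridays: Jan, May, Jul, Oct.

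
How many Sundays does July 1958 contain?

1 July 1958 is a Tuesday.
From 1 July 1958 to 31 July 1958 is 31 days inclusive.
31 = 7 × 4 + 3, so there are 4 full weeks plus 3 extra days.
Each full week contributes one Sunday: 4 so far.
The 3 extra days are Tuesday, Wednesday, Thursday — none qualify.
Total: 4 + 0 = 4.

4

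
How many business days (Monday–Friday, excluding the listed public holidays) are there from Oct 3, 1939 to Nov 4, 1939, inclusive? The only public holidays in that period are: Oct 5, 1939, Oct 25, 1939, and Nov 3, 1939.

21

Oct 3, 1939 is a Tuesday.
The range spans 33 days (inclusive of both endpoints).
33 = 7 × 4 + 5, so there are 4 full weeks plus 5 extra days.
Each full week contributes 5 weekdays (Mon–Fri): 4 × 5 = 20.
The 5 extra days are Tuesday, Wednesday, Thursday, Friday, Saturday — 4 of them qualify.
Total: 20 + 4 = 24.
Holidays: Oct 5, 1939 (Thu); Oct 25, 1939 (Wed); Nov 3, 1939 (Fri).
All 3 holidays fall on weekdays, so subtract 3.
Business days: 24 − 3 = 21.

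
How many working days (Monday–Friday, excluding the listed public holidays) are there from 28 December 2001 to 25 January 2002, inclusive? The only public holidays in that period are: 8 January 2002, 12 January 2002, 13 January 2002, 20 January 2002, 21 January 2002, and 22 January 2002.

28 December 2001 is a Friday.
The range spans 29 days (inclusive of both endpoints).
29 = 7 × 4 + 1, so there are 4 full weeks plus 1 extra day.
Each full week contributes 5 weekdays (Mon–Fri): 4 × 5 = 20.
The 1 extra day is Friday — 1 of them qualifies.
Total: 20 + 1 = 21.
Holidays: 8 January 2002 (Tue); 12 January 2002 (Sat); 13 January 2002 (Sun); 20 January 2002 (Sun); 21 January 2002 (Mon); 22 January 2002 (Tue).
3 of the 6 holidays fall on weekdays; the rest are weekends and were already excluded.
Business days: 21 − 3 = 18.

18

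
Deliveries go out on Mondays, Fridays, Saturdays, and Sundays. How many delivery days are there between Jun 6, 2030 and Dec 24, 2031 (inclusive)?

Jun 6, 2030 is a Thursday.
The range spans 567 days (inclusive of both endpoints).
567 = 7 × 81, so the span is exactly 81 full weeks.
Each full week contributes 4 days from the set (Mon, Fri, Sat, Sun): 81 × 4 = 324.

324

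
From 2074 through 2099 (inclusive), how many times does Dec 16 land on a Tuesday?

Day of week of December 16 in each year:
2074: Sun, 2075: Mon, 2076: Wed, 2077: Thu, 2078: Fri, 2079: Sat, 2080: Mon, 2081: Tue ✓, 2082: Wed, 2083: Thu, 2084: Sat, 2085: Sun, 2086: Mon, 2087: Tue ✓, 2088: Thu, 2089: Fri, 2090: Sat, 2091: Sun, 2092: Tue ✓, 2093: Wed, 2094: Thu, 2095: Fri, 2096: Sun, 2097: Mon, 2098: Tue ✓, 2099: Wed
Tuesdays: 2081, 2087, 2092, 2098.

4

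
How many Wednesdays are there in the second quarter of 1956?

Apr 1, 1956 is a Sunday.
The range spans 91 days (inclusive of both endpoints).
91 = 7 × 13, so the span is exactly 13 full weeks.
Each full week contributes one Wednesday: 13 so far.

13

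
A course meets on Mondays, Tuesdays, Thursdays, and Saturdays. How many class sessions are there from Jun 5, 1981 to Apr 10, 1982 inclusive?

Jun 5, 1981 is a Friday.
That's 310 days from start to end, counting both.
310 = 7 × 44 + 2, so there are 44 full weeks plus 2 extra days.
Each full week contributes 4 days from the set (Mon, Tue, Thu, Sat): 44 × 4 = 176.
The 2 extra days are Fri, Sat — 1 of them qualifies.
Total: 176 + 1 = 177.

177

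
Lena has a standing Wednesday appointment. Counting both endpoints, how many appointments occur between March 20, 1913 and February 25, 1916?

March 20, 1913 is a Thursday.
From March 20, 1913 to February 25, 1916 is 1073 days inclusive.
1073 = 7 × 153 + 2, so there are 153 full weeks plus 2 extra days.
Each full week contributes one Wednesday: 153 so far.
The 2 extra days are Thursday, Friday — none qualify.
Total: 153 + 0 = 153.

153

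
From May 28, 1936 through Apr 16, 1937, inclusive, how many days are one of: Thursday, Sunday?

93

May 28, 1936 is a Thursday.
The range spans 324 days (inclusive of both endpoints).
324 = 7 × 46 + 2, so there are 46 full weeks plus 2 extra days.
Each full week contributes 2 days from the set (Thu, Sun): 46 × 2 = 92.
The 2 extra days are Thursday, Friday — 1 of them qualifies.
Total: 92 + 1 = 93.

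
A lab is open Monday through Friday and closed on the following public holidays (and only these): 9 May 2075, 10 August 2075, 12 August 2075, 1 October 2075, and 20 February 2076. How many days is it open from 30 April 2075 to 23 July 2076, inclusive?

30 April 2075 is a Tuesday.
The range spans 451 days (inclusive of both endpoints).
451 = 7 × 64 + 3, so there are 64 full weeks plus 3 extra days.
Each full week contributes 5 weekdays (Mon–Fri): 64 × 5 = 320.
The 3 extra days are Tuesday, Wednesday, Thursday — 3 of them qualify.
Total: 320 + 3 = 323.
Holidays: 9 May 2075 (Thu); 10 August 2075 (Sat); 12 August 2075 (Mon); 1 October 2075 (Tue); 20 February 2076 (Thu).
4 of the 5 holidays fall on weekdays; the rest are weekends and were already excluded.
Business days: 323 − 4 = 319.

319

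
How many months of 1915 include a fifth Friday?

A month has five Fridays exactly when Friday falls within its first (length − 28) days.
Jan: 31 days, starts Fri → 5 of Fri, Sat, Sun ✓
Feb: 28 days, starts Mon → 5 of (none)
Mar: 31 days, starts Mon → 5 of Mon, Tue, Wed
Apr: 30 days, starts Thu → 5 of Thu, Fri ✓
May: 31 days, starts Sat → 5 of Sat, Sun, Mon
Jun: 30 days, starts Tue → 5 of Tue, Wed
Jul: 31 days, starts Thu → 5 of Thu, Fri, Sat ✓
Aug: 31 days, starts Sun → 5 of Sun, Mon, Tue
Sep: 30 days, starts Wed → 5 of Wed, Thu
Oct: 31 days, starts Fri → 5 of Fri, Sat, Sun ✓
Nov: 30 days, starts Mon → 5 of Mon, Tue
Dec: 31 days, starts Wed → 5 of Wed, Thu, Fri ✓
Months with five Fridays: Jan, Apr, Jul, Oct, Dec.

5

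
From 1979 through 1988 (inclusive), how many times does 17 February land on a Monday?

Day of week of February 17 in each year:
1979: Sat, 1980: Sun, 1981: Tue, 1982: Wed, 1983: Thu, 1984: Fri, 1985: Sun, 1986: Mon ✓, 1987: Tue, 1988: Wed
Mondays: 1986.

1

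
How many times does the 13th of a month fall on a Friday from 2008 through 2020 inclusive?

Friday-the-13ths by year:
2008: Jun
2009: Feb, Mar, Nov
2010: Aug
2011: May
2012: Jan, Apr, Jul
2013: Sep, Dec
2014: Jun
2015: Feb, Mar, Nov
2016: May
2017: Jan, Oct
2018: Apr, Jul
2019: Sep, Dec
2020: Mar, Nov

24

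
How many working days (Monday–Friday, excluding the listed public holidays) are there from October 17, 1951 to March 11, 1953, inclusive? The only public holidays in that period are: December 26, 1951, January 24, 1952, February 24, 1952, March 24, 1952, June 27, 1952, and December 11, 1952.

361 working days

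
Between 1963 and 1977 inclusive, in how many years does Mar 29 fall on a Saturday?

2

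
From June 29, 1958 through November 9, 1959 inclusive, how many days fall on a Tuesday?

June 29, 1958 is a Sunday.
From June 29, 1958 to November 9, 1959 is 499 days inclusive.
499 = 7 × 71 + 2, so there are 71 full weeks plus 2 extra days.
Each full week contributes one Tuesday: 71 so far.
The 2 extra days are Sunday, Monday — none qualify.
Total: 71 + 0 = 71.

71 Tuesdays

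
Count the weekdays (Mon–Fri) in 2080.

262 weekdays

January 1, 2080 is a Monday.
The range spans 366 days (inclusive of both endpoints).
366 = 7 × 52 + 2, so there are 52 full weeks plus 2 extra days.
Each full week contributes 5 weekdays (Mon–Fri): 52 × 5 = 260.
The 2 extra days are Monday, Tuesday — 2 of them qualify.
Total: 260 + 2 = 262.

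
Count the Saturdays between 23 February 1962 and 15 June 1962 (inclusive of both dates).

23 February 1962 is a Friday.
That's 113 days from start to end, counting both.
113 = 7 × 16 + 1, so there are 16 full weeks plus 1 extra day.
Each full week contributes one Saturday: 16 so far.
The 1 extra day is Fri — none qualify.
Total: 16 + 0 = 16.

16 Saturdays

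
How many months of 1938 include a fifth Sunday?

4

A month has five Sundays exactly when Sunday falls within its first (length − 28) days.
Jan: 31 days, starts Sat → 5 of Sat, Sun, Mon ✓
Feb: 28 days, starts Tue → 5 of (none)
Mar: 31 days, starts Tue → 5 of Tue, Wed, Thu
Apr: 30 days, starts Fri → 5 of Fri, Sat
May: 31 days, starts Sun → 5 of Sun, Mon, Tue ✓
Jun: 30 days, starts Wed → 5 of Wed, Thu
Jul: 31 days, starts Fri → 5 of Fri, Sat, Sun ✓
Aug: 31 days, starts Mon → 5 of Mon, Tue, Wed
Sep: 30 days, starts Thu → 5 of Thu, Fri
Oct: 31 days, starts Sat → 5 of Sat, Sun, Mon ✓
Nov: 30 days, starts Tue → 5 of Tue, Wed
Dec: 31 days, starts Thu → 5 of Thu, Fri, Sat
Months with five Sundays: Jan, May, Jul, Oct.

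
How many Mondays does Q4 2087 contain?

October 1, 2087 is a Wednesday.
The range spans 92 days (inclusive of both endpoints).
92 = 7 × 13 + 1, so there are 13 full weeks plus 1 extra day.
Each full week contributes one Monday: 13 so far.
The 1 extra day is Wednesday — none qualify.
Total: 13 + 0 = 13.

13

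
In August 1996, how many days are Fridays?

5

August 1, 1996 is a Thursday.
From August 1, 1996 to August 31, 1996 is 31 days inclusive.
31 = 7 × 4 + 3, so there are 4 full weeks plus 3 extra days.
Each full week contributes one Friday: 4 so far.
The 3 extra days are Thursday, Friday, Saturday — 1 of them qualifies.
Total: 4 + 1 = 5.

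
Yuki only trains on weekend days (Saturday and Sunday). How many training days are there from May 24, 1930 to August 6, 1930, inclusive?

May 24, 1930 is a Saturday.
From May 24, 1930 to August 6, 1930 is 75 days inclusive.
75 = 7 × 10 + 5, so there are 10 full weeks plus 5 extra days.
Each full week contributes 2 weekend days (Sat, Sun): 10 × 2 = 20.
The 5 extra days are Sat, Sun, Mon, Tue, Wed — 2 of them qualify.
Total: 20 + 2 = 22.

22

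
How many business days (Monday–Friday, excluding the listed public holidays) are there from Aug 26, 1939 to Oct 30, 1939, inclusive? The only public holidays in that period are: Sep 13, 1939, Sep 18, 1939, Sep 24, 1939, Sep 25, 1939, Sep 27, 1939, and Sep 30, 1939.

42

Aug 26, 1939 is a Saturday.
The range spans 66 days (inclusive of both endpoints).
66 = 7 × 9 + 3, so there are 9 full weeks plus 3 extra days.
Each full week contributes 5 weekdays (Mon–Fri): 9 × 5 = 45.
The 3 extra days are Saturday, Sunday, Monday — 1 of them qualifies.
Total: 45 + 1 = 46.
Holidays: Sep 13, 1939 (Wed); Sep 18, 1939 (Mon); Sep 24, 1939 (Sun); Sep 25, 1939 (Mon); Sep 27, 1939 (Wed); Sep 30, 1939 (Sat).
4 of the 6 holidays fall on weekdays; the rest are weekends and were already excluded.
Business days: 46 − 4 = 42.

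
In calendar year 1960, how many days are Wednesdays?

52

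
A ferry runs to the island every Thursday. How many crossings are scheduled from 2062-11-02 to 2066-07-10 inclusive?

193

2062-11-02 is a Thursday.
From 2062-11-02 to 2066-07-10 is 1347 days inclusive.
1347 = 7 × 192 + 3, so there are 192 full weeks plus 3 extra days.
Each full week contributes one Thursday: 192 so far.
The 3 extra days are Thu, Fri, Sat — 1 of them qualifies.
Total: 192 + 1 = 193.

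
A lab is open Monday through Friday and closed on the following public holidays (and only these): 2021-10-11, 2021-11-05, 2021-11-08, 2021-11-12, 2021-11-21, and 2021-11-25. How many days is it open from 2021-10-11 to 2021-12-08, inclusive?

2021-10-11 is a Monday.
From 2021-10-11 to 2021-12-08 is 59 days inclusive.
59 = 7 × 8 + 3, so there are 8 full weeks plus 3 extra days.
Each full week contributes 5 weekdays (Mon–Fri): 8 × 5 = 40.
The 3 extra days are Monday, Tuesday, Wednesday — 3 of them qualify.
Total: 40 + 3 = 43.
Holidays: 2021-10-11 (Mon); 2021-11-05 (Fri); 2021-11-08 (Mon); 2021-11-12 (Fri); 2021-11-21 (Sun); 2021-11-25 (Thu).
5 of the 6 holidays fall on weekdays; the rest are weekends and were already excluded.
Business days: 43 − 5 = 38.

38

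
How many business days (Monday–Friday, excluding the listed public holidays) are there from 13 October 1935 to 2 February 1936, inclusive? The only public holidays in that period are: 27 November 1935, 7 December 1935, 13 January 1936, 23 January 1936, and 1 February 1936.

77

13 October 1935 is a Sunday.
That's 113 days from start to end, counting both.
113 = 7 × 16 + 1, so there are 16 full weeks plus 1 extra day.
Each full week contributes 5 weekdays (Mon–Fri): 16 × 5 = 80.
The 1 extra day is Sun — none qualify.
Total: 80 + 0 = 80.
Holidays: 27 November 1935 (Wed); 7 December 1935 (Sat); 13 January 1936 (Mon); 23 January 1936 (Thu); 1 February 1936 (Sat).
3 of the 5 holidays fall on weekdays; the rest are weekends and were already excluded.
Business days: 80 − 3 = 77.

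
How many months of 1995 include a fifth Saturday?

4

A month has five Saturdays exactly when Saturday falls within its first (length − 28) days.
Jan: 31 days, starts Sun → 5 of Sun, Mon, Tue
Feb: 28 days, starts Wed → 5 of (none)
Mar: 31 days, starts Wed → 5 of Wed, Thu, Fri
Apr: 30 days, starts Sat → 5 of Sat, Sun ✓
May: 31 days, starts Mon → 5 of Mon, Tue, Wed
Jun: 30 days, starts Thu → 5 of Thu, Fri
Jul: 31 days, starts Sat → 5 of Sat, Sun, Mon ✓
Aug: 31 days, starts Tue → 5 of Tue, Wed, Thu
Sep: 30 days, starts Fri → 5 of Fri, Sat ✓
Oct: 31 days, starts Sun → 5 of Sun, Mon, Tue
Nov: 30 days, starts Wed → 5 of Wed, Thu
Dec: 31 days, starts Fri → 5 of Fri, Sat, Sun ✓
Months with five Saturdays: Apr, Jul, Sep, Dec.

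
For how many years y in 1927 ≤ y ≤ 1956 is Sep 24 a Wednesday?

Day of week of September 24 in each year:
1927: Sat, 1928: Mon, 1929: Tue, 1930: Wed ✓, 1931: Thu, 1932: Sat, 1933: Sun, 1934: Mon, 1935: Tue, 1936: Thu, 1937: Fri, 1938: Sat, 1939: Sun, 1940: Tue, 1941: Wed ✓, 1942: Thu, 1943: Fri, 1944: Sun, 1945: Mon, 1946: Tue, 1947: Wed ✓, 1948: Fri, 1949: Sat, 1950: Sun, 1951: Mon, 1952: Wed ✓, 1953: Thu, 1954: Fri, 1955: Sat, 1956: Mon
Wednesdays: 1930, 1941, 1947, 1952.

4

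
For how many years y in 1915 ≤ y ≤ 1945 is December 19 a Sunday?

5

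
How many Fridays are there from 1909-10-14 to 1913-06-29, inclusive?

1909-10-14 is a Thursday.
The range spans 1355 days (inclusive of both endpoints).
1355 = 7 × 193 + 4, so there are 193 full weeks plus 4 extra days.
Each full week contributes one Friday: 193 so far.
The 4 extra days are Thursday, Friday, Saturday, Sunday — 1 of them qualifies.
Total: 193 + 1 = 194.

194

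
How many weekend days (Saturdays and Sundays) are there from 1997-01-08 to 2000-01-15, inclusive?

315

1997-01-08 is a Wednesday.
That's 1103 days from start to end, counting both.
1103 = 7 × 157 + 4, so there are 157 full weeks plus 4 extra days.
Each full week contributes 2 weekend days (Sat, Sun): 157 × 2 = 314.
The 4 extra days are Wednesday, Thursday, Friday, Saturday — 1 of them qualifies.
Total: 314 + 1 = 315.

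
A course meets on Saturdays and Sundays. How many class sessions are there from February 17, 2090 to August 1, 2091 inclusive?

February 17, 2090 is a Friday.
The range spans 531 days (inclusive of both endpoints).
531 = 7 × 75 + 6, so there are 75 full weeks plus 6 extra days.
Each full week contributes 2 days from the set (Sat, Sun): 75 × 2 = 150.
The 6 extra days are Fri, Sat, Sun, Mon, Tue, Wed — 2 of them qualify.
Total: 150 + 2 = 152.

152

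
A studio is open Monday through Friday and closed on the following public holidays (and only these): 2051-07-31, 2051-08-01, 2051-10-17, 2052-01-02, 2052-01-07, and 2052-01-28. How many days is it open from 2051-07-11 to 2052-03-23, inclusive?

2051-07-11 is a Tuesday.
From 2051-07-11 to 2052-03-23 is 257 days inclusive.
257 = 7 × 36 + 5, so there are 36 full weeks plus 5 extra days.
Each full week contributes 5 weekdays (Mon–Fri): 36 × 5 = 180.
The 5 extra days are Tue, Wed, Thu, Fri, Sat — 4 of them qualify.
Total: 180 + 4 = 184.
Holidays: 2051-07-31 (Mon); 2051-08-01 (Tue); 2051-10-17 (Tue); 2052-01-02 (Tue); 2052-01-07 (Sun); 2052-01-28 (Sun).
4 of the 6 holidays fall on weekdays; the rest are weekends and were already excluded.
Business days: 184 − 4 = 180.

180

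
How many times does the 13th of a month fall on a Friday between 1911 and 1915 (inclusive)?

Friday-the-13ths by year:
1911: Jan, Oct
1912: Sep, Dec
1913: Jun
1914: Feb, Mar, Nov
1915: Aug

9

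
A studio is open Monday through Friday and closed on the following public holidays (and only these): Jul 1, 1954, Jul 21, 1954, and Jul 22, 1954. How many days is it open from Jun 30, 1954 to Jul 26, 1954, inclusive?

Jun 30, 1954 is a Wednesday.
The range spans 27 days (inclusive of both endpoints).
27 = 7 × 3 + 6, so there are 3 full weeks plus 6 extra days.
Each full week contributes 5 weekdays (Mon–Fri): 3 × 5 = 15.
The 6 extra days are Wed, Thu, Fri, Sat, Sun, Mon — 4 of them qualify.
Total: 15 + 4 = 19.
Holidays: Jul 1, 1954 (Thu); Jul 21, 1954 (Wed); Jul 22, 1954 (Thu).
All 3 holidays fall on weekdays, so subtract 3.
Business days: 19 − 3 = 16.

16 business days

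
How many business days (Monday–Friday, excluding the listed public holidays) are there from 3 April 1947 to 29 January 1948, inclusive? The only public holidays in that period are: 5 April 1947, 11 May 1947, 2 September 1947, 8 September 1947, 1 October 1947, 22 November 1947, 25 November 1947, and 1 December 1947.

3 April 1947 is a Thursday.
The range spans 302 days (inclusive of both endpoints).
302 = 7 × 43 + 1, so there are 43 full weeks plus 1 extra day.
Each full week contributes 5 weekdays (Mon–Fri): 43 × 5 = 215.
The 1 extra day is Thu — 1 of them qualifies.
Total: 215 + 1 = 216.
Holidays: 5 April 1947 (Sat); 11 May 1947 (Sun); 2 September 1947 (Tue); 8 September 1947 (Mon); 1 October 1947 (Wed); 22 November 1947 (Sat); 25 November 1947 (Tue); 1 December 1947 (Mon).
5 of the 8 holidays fall on weekdays; the rest are weekends and were already excluded.
Business days: 216 − 5 = 211.

211 business days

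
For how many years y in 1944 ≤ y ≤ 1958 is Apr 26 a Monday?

Day of week of April 26 in each year:
1944: Wed, 1945: Thu, 1946: Fri, 1947: Sat, 1948: Mon ✓, 1949: Tue, 1950: Wed, 1951: Thu, 1952: Sat, 1953: Sun, 1954: Mon ✓, 1955: Tue, 1956: Thu, 1957: Fri, 1958: Sat
Mondays: 1948, 1954.

2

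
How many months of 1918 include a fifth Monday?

4

A month has five Mondays exactly when Monday falls within its first (length − 28) days.
Jan: 31 days, starts Tue → 5 of Tue, Wed, Thu
Feb: 28 days, starts Fri → 5 of (none)
Mar: 31 days, starts Fri → 5 of Fri, Sat, Sun
Apr: 30 days, starts Mon → 5 of Mon, Tue ✓
May: 31 days, starts Wed → 5 of Wed, Thu, Fri
Jun: 30 days, starts Sat → 5 of Sat, Sun
Jul: 31 days, starts Mon → 5 of Mon, Tue, Wed ✓
Aug: 31 days, starts Thu → 5 of Thu, Fri, Sat
Sep: 30 days, starts Sun → 5 of Sun, Mon ✓
Oct: 31 days, starts Tue → 5 of Tue, Wed, Thu
Nov: 30 days, starts Fri → 5 of Fri, Sat
Dec: 31 days, starts Sun → 5 of Sun, Mon, Tue ✓
Months with five Mondays: Apr, Jul, Sep, Dec.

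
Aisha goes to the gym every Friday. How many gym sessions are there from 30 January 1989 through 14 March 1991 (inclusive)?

110

30 January 1989 is a Monday.
From 30 January 1989 to 14 March 1991 is 774 days inclusive.
774 = 7 × 110 + 4, so there are 110 full weeks plus 4 extra days.
Each full week contributes one Friday: 110 so far.
The 4 extra days are Mon, Tue, Wed, Thu — none qualify.
Total: 110 + 0 = 110.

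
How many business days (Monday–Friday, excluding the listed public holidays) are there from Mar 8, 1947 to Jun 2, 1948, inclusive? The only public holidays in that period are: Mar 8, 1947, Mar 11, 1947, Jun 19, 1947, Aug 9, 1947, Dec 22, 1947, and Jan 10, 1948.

320 business days

Mar 8, 1947 is a Saturday.
The range spans 453 days (inclusive of both endpoints).
453 = 7 × 64 + 5, so there are 64 full weeks plus 5 extra days.
Each full week contributes 5 weekdays (Mon–Fri): 64 × 5 = 320.
The 5 extra days are Sat, Sun, Mon, Tue, Wed — 3 of them qualify.
Total: 320 + 3 = 323.
Holidays: Mar 8, 1947 (Sat); Mar 11, 1947 (Tue); Jun 19, 1947 (Thu); Aug 9, 1947 (Sat); Dec 22, 1947 (Mon); Jan 10, 1948 (Sat).
3 of the 6 holidays fall on weekdays; the rest are weekends and were already excluded.
Business days: 323 − 3 = 320.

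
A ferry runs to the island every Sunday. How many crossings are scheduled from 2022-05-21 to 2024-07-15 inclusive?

2022-05-21 is a Saturday.
That's 787 days from start to end, counting both.
787 = 7 × 112 + 3, so there are 112 full weeks plus 3 extra days.
Each full week contributes one Sunday: 112 so far.
The 3 extra days are Saturday, Sunday, Monday — 1 of them qualifies.
Total: 112 + 1 = 113.

113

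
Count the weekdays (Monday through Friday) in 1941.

1941-01-01 is a Wednesday.
That's 365 days from start to end, counting both.
365 = 7 × 52 + 1, so there are 52 full weeks plus 1 extra day.
Each full week contributes 5 weekdays (Mon–Fri): 52 × 5 = 260.
The 1 extra day is Wed — 1 of them qualifies.
Total: 260 + 1 = 261.

261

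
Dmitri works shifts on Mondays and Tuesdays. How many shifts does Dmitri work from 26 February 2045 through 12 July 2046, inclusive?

144

26 February 2045 is a Sunday.
That's 502 days from start to end, counting both.
502 = 7 × 71 + 5, so there are 71 full weeks plus 5 extra days.
Each full week contributes 2 days from the set (Mon, Tue): 71 × 2 = 142.
The 5 extra days are Sun, Mon, Tue, Wed, Thu — 2 of them qualify.
Total: 142 + 2 = 144.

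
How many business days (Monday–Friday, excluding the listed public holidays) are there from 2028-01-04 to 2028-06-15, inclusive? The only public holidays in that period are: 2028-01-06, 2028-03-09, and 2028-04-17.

115 business days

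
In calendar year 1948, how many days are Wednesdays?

1 January 1948 is a Thursday.
The range spans 366 days (inclusive of both endpoints).
366 = 7 × 52 + 2, so there are 52 full weeks plus 2 extra days.
Each full week contributes one Wednesday: 52 so far.
The 2 extra days are Thu, Fri — none qualify.
Total: 52 + 0 = 52.

52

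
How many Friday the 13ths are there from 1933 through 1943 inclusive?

Friday-the-13ths by year:
1933: Jan, Oct
1934: Apr, Jul
1935: Sep, Dec
1936: Mar, Nov
1937: Aug
1938: May
1939: Jan, Oct
1940: Sep, Dec
1941: Jun
1942: Feb, Mar, Nov
1943: Aug

19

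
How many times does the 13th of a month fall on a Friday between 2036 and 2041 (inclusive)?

11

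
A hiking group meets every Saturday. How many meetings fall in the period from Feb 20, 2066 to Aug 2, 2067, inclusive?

Feb 20, 2066 is a Saturday.
That's 529 days from start to end, counting both.
529 = 7 × 75 + 4, so there are 75 full weeks plus 4 extra days.
Each full week contributes one Saturday: 75 so far.
The 4 extra days are Saturday, Sunday, Monday, Tuesday — 1 of them qualifies.
Total: 75 + 1 = 76.

76 Saturdays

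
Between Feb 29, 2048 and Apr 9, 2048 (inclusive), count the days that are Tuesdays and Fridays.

11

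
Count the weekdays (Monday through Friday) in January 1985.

1985-01-01 is a Tuesday.
From 1985-01-01 to 1985-01-31 is 31 days inclusive.
31 = 7 × 4 + 3, so there are 4 full weeks plus 3 extra days.
Each full week contributes 5 weekdays (Mon–Fri): 4 × 5 = 20.
The 3 extra days are Tue, Wed, Thu — 3 of them qualify.
Total: 20 + 3 = 23.

23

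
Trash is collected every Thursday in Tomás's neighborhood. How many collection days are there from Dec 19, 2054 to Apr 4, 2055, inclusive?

Dec 19, 2054 is a Saturday.
The range spans 107 days (inclusive of both endpoints).
107 = 7 × 15 + 2, so there are 15 full weeks plus 2 extra days.
Each full week contributes one Thursday: 15 so far.
The 2 extra days are Sat, Sun — none qualify.
Total: 15 + 0 = 15.

15 Thursdays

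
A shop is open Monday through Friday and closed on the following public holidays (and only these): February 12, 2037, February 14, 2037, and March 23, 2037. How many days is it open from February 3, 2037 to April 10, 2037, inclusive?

February 3, 2037 is a Tuesday.
From February 3, 2037 to April 10, 2037 is 67 days inclusive.
67 = 7 × 9 + 4, so there are 9 full weeks plus 4 extra days.
Each full week contributes 5 weekdays (Mon–Fri): 9 × 5 = 45.
The 4 extra days are Tue, Wed, Thu, Fri — 4 of them qualify.
Total: 45 + 4 = 49.
Holidays: February 12, 2037 (Thu); February 14, 2037 (Sat); March 23, 2037 (Mon).
2 of the 3 holidays fall on weekdays; the rest are weekends and were already excluded.
Business days: 49 − 2 = 47.

47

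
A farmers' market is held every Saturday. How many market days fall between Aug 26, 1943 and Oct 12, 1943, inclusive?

Aug 26, 1943 is a Thursday.
From Aug 26, 1943 to Oct 12, 1943 is 48 days inclusive.
48 = 7 × 6 + 6, so there are 6 full weeks plus 6 extra days.
Each full week contributes one Saturday: 6 so far.
The 6 extra days are Thu, Fri, Sat, Sun, Mon, Tue — 1 of them qualifies.
Total: 6 + 1 = 7.

7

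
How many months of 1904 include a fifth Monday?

A month has five Mondays exactly when Monday falls within its first (length − 28) days.
Jan: 31 days, starts Fri → 5 of Fri, Sat, Sun
Feb: 29 days, starts Mon → 5 of Mon ✓
Mar: 31 days, starts Tue → 5 of Tue, Wed, Thu
Apr: 30 days, starts Fri → 5 of Fri, Sat
May: 31 days, starts Sun → 5 of Sun, Mon, Tue ✓
Jun: 30 days, starts Wed → 5 of Wed, Thu
Jul: 31 days, starts Fri → 5 of Fri, Sat, Sun
Aug: 31 days, starts Mon → 5 of Mon, Tue, Wed ✓
Sep: 30 days, starts Thu → 5 of Thu, Fri
Oct: 31 days, starts Sat → 5 of Sat, Sun, Mon ✓
Nov: 30 days, starts Tue → 5 of Tue, Wed
Dec: 31 days, starts Thu → 5 of Thu, Fri, Sat
Months with five Mondays: Feb, May, Aug, Oct.

4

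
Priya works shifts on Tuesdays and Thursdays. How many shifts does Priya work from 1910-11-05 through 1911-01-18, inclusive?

1910-11-05 is a Saturday.
From 1910-11-05 to 1911-01-18 is 75 days inclusive.
75 = 7 × 10 + 5, so there are 10 full weeks plus 5 extra days.
Each full week contributes 2 days from the set (Tue, Thu): 10 × 2 = 20.
The 5 extra days are Saturday, Sunday, Monday, Tuesday, Wednesday — 1 of them qualifies.
Total: 20 + 1 = 21.

21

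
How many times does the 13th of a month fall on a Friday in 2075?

The 13th falls on a Friday when the month's 13th has weekday Fri.
Jan 13 is Sun; Feb 13 is Wed; Mar 13 is Wed; Apr 13 is Sat; May 13 is Mon; Jun 13 is Thu; Jul 13 is Sat; Aug 13 is Tue; Sep 13 is Fri ✓; Oct 13 is Sun; Nov 13 is Wed; Dec 13 is Fri ✓.
Friday the 13ths: Sep, Dec.

2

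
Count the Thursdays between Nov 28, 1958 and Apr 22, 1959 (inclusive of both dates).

20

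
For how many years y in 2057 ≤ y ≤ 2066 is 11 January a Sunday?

2

Day of week of January 11 in each year:
2057: Thu, 2058: Fri, 2059: Sat, 2060: Sun ✓, 2061: Tue, 2062: Wed, 2063: Thu, 2064: Fri, 2065: Sun ✓, 2066: Mon
Sundays: 2060, 2065.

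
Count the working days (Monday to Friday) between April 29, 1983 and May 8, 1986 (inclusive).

790

April 29, 1983 is a Friday.
The range spans 1106 days (inclusive of both endpoints).
1106 = 7 × 158, so the span is exactly 158 full weeks.
Each full week contributes 5 weekdays (Mon–Fri): 158 × 5 = 790.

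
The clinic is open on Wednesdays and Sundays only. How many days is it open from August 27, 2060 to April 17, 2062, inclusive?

171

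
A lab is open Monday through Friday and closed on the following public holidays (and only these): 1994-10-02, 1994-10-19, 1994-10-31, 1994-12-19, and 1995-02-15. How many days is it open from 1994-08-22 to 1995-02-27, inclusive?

132 business days

1994-08-22 is a Monday.
The range spans 190 days (inclusive of both endpoints).
190 = 7 × 27 + 1, so there are 27 full weeks plus 1 extra day.
Each full week contributes 5 weekdays (Mon–Fri): 27 × 5 = 135.
The 1 extra day is Monday — 1 of them qualifies.
Total: 135 + 1 = 136.
Holidays: 1994-10-02 (Sun); 1994-10-19 (Wed); 1994-10-31 (Mon); 1994-12-19 (Mon); 1995-02-15 (Wed).
4 of the 5 holidays fall on weekdays; the rest are weekends and were already excluded.
Business days: 136 − 4 = 132.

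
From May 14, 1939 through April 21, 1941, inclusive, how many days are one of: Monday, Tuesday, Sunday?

May 14, 1939 is a Sunday.
The range spans 709 days (inclusive of both endpoints).
709 = 7 × 101 + 2, so there are 101 full weeks plus 2 extra days.
Each full week contributes 3 days from the set (Mon, Tue, Sun): 101 × 3 = 303.
The 2 extra days are Sunday, Monday — 2 of them qualify.
Total: 303 + 2 = 305.

305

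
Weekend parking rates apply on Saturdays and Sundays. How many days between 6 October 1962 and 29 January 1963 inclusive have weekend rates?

6 October 1962 is a Saturday.
The range spans 116 days (inclusive of both endpoints).
116 = 7 × 16 + 4, so there are 16 full weeks plus 4 extra days.
Each full week contributes 2 weekend days (Sat, Sun): 16 × 2 = 32.
The 4 extra days are Saturday, Sunday, Monday, Tuesday — 2 of them qualify.
Total: 32 + 2 = 34.

34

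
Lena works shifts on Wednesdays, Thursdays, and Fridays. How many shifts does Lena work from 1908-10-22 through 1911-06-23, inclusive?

419

1908-10-22 is a Thursday.
That's 975 days from start to end, counting both.
975 = 7 × 139 + 2, so there are 139 full weeks plus 2 extra days.
Each full week contributes 3 days from the set (Wed, Thu, Fri): 139 × 3 = 417.
The 2 extra days are Thu, Fri — 2 of them qualify.
Total: 417 + 2 = 419.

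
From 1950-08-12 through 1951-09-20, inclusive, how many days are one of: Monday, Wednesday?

1950-08-12 is a Saturday.
That's 405 days from start to end, counting both.
405 = 7 × 57 + 6, so there are 57 full weeks plus 6 extra days.
Each full week contributes 2 days from the set (Mon, Wed): 57 × 2 = 114.
The 6 extra days are Sat, Sun, Mon, Tue, Wed, Thu — 2 of them qualify.
Total: 114 + 2 = 116.

116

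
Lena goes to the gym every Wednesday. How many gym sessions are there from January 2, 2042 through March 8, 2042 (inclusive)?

9 Wednesdays

January 2, 2042 is a Thursday.
That's 66 days from start to end, counting both.
66 = 7 × 9 + 3, so there are 9 full weeks plus 3 extra days.
Each full week contributes one Wednesday: 9 so far.
The 3 extra days are Thursday, Friday, Saturday — none qualify.
Total: 9 + 0 = 9.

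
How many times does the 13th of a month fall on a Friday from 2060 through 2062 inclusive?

Friday-the-13ths by year:
2060: Feb, Aug
2061: May
2062: Jan, Oct

5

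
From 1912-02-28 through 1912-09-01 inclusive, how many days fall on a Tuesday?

1912-02-28 is a Wednesday.
From 1912-02-28 to 1912-09-01 is 187 days inclusive.
187 = 7 × 26 + 5, so there are 26 full weeks plus 5 extra days.
Each full week contributes one Tuesday: 26 so far.
The 5 extra days are Wednesday, Thursday, Friday, Saturday, Sunday — none qualify.
Total: 26 + 0 = 26.

26 Tuesdays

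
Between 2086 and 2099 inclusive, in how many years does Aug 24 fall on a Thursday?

Day of week of August 24 in each year:
2086: Sat, 2087: Sun, 2088: Tue, 2089: Wed, 2090: Thu ✓, 2091: Fri, 2092: Sun, 2093: Mon, 2094: Tue, 2095: Wed, 2096: Fri, 2097: Sat, 2098: Sun, 2099: Mon
Thursdays: 2090.

1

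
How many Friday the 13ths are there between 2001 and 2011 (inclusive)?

18

Friday-the-13ths by year:
2001: Apr, Jul
2002: Sep, Dec
2003: Jun
2004: Feb, Aug
2005: May
2006: Jan, Oct
2007: Apr, Jul
2008: Jun
2009: Feb, Mar, Nov
2010: Aug
2011: May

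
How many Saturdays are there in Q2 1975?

1975-04-01 is a Tuesday.
The range spans 91 days (inclusive of both endpoints).
91 = 7 × 13, so the span is exactly 13 full weeks.
Each full week contributes one Saturday: 13 so far.

13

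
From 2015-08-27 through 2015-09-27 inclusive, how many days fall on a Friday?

5

2015-08-27 is a Thursday.
That's 32 days from start to end, counting both.
32 = 7 × 4 + 4, so there are 4 full weeks plus 4 extra days.
Each full week contributes one Friday: 4 so far.
The 4 extra days are Thursday, Friday, Saturday, Sunday — 1 of them qualifies.
Total: 4 + 1 = 5.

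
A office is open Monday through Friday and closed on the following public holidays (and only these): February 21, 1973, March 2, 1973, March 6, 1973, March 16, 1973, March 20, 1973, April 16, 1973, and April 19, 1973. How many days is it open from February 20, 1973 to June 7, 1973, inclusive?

71

February 20, 1973 is a Tuesday.
That's 108 days from start to end, counting both.
108 = 7 × 15 + 3, so there are 15 full weeks plus 3 extra days.
Each full week contributes 5 weekdays (Mon–Fri): 15 × 5 = 75.
The 3 extra days are Tuesday, Wednesday, Thursday — 3 of them qualify.
Total: 75 + 3 = 78.
Holidays: February 21, 1973 (Wed); March 2, 1973 (Fri); March 6, 1973 (Tue); March 16, 1973 (Fri); March 20, 1973 (Tue); April 16, 1973 (Mon); April 19, 1973 (Thu).
All 7 holidays fall on weekdays, so subtract 7.
Business days: 78 − 7 = 71.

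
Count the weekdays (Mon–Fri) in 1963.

261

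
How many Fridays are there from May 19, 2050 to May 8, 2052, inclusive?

103

May 19, 2050 is a Thursday.
From May 19, 2050 to May 8, 2052 is 721 days inclusive.
721 = 7 × 103, so the span is exactly 103 full weeks.
Each full week contributes one Friday: 103 so far.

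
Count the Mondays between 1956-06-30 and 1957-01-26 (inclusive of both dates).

1956-06-30 is a Saturday.
The range spans 211 days (inclusive of both endpoints).
211 = 7 × 30 + 1, so there are 30 full weeks plus 1 extra day.
Each full week contributes one Monday: 30 so far.
The 1 extra day is Saturday — none qualify.
Total: 30 + 0 = 30.

30 Mondays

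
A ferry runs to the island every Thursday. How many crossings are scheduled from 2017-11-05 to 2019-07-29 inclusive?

2017-11-05 is a Sunday.
From 2017-11-05 to 2019-07-29 is 632 days inclusive.
632 = 7 × 90 + 2, so there are 90 full weeks plus 2 extra days.
Each full week contributes one Thursday: 90 so far.
The 2 extra days are Sunday, Monday — none qualify.
Total: 90 + 0 = 90.

90 Thursdays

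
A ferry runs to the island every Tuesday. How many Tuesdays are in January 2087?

4

1 January 2087 is a Wednesday.
From 1 January 2087 to 31 January 2087 is 31 days inclusive.
31 = 7 × 4 + 3, so there are 4 full weeks plus 3 extra days.
Each full week contributes one Tuesday: 4 so far.
The 3 extra days are Wednesday, Thursday, Friday — none qualify.
Total: 4 + 0 = 4.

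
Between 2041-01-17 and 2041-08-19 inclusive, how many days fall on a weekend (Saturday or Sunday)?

2041-01-17 is a Thursday.
From 2041-01-17 to 2041-08-19 is 215 days inclusive.
215 = 7 × 30 + 5, so there are 30 full weeks plus 5 extra days.
Each full week contributes 2 weekend days (Sat, Sun): 30 × 2 = 60.
The 5 extra days are Thu, Fri, Sat, Sun, Mon — 2 of them qualify.
Total: 60 + 2 = 62.

62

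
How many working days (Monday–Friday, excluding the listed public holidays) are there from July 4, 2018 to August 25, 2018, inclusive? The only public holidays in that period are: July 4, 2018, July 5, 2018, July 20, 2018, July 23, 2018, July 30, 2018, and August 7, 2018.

July 4, 2018 is a Wednesday.
That's 53 days from start to end, counting both.
53 = 7 × 7 + 4, so there are 7 full weeks plus 4 extra days.
Each full week contributes 5 weekdays (Mon–Fri): 7 × 5 = 35.
The 4 extra days are Wed, Thu, Fri, Sat — 3 of them qualify.
Total: 35 + 3 = 38.
Holidays: July 4, 2018 (Wed); July 5, 2018 (Thu); July 20, 2018 (Fri); July 23, 2018 (Mon); July 30, 2018 (Mon); August 7, 2018 (Tue).
All 6 holidays fall on weekdays, so subtract 6.
Business days: 38 − 6 = 32.

32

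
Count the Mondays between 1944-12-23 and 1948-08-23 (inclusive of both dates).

1944-12-23 is a Saturday.
The range spans 1340 days (inclusive of both endpoints).
1340 = 7 × 191 + 3, so there are 191 full weeks plus 3 extra days.
Each full week contributes one Monday: 191 so far.
The 3 extra days are Saturday, Sunday, Monday — 1 of them qualifies.
Total: 191 + 1 = 192.

192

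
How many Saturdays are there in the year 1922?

52

Jan 1, 1922 is a Sunday.
That's 365 days from start to end, counting both.
365 = 7 × 52 + 1, so there are 52 full weeks plus 1 extra day.
Each full week contributes one Saturday: 52 so far.
The 1 extra day is Sunday — none qualify.
Total: 52 + 0 = 52.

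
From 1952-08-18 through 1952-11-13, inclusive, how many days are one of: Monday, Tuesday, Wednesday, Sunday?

51

1952-08-18 is a Monday.
From 1952-08-18 to 1952-11-13 is 88 days inclusive.
88 = 7 × 12 + 4, so there are 12 full weeks plus 4 extra days.
Each full week contributes 4 days from the set (Mon, Tue, Wed, Sun): 12 × 4 = 48.
The 4 extra days are Mon, Tue, Wed, Thu — 3 of them qualify.
Total: 48 + 3 = 51.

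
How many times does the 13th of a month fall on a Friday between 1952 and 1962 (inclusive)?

Friday-the-13ths by year:
1952: Jun
1953: Feb, Mar, Nov
1954: Aug
1955: May
1956: Jan, Apr, Jul
1957: Sep, Dec
1958: Jun
1959: Feb, Mar, Nov
1960: May
1961: Jan, Oct
1962: Apr, Jul

20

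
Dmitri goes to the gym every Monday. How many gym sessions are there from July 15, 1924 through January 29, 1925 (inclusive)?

28

July 15, 1924 is a Tuesday.
From July 15, 1924 to January 29, 1925 is 199 days inclusive.
199 = 7 × 28 + 3, so there are 28 full weeks plus 3 extra days.
Each full week contributes one Monday: 28 so far.
The 3 extra days are Tue, Wed, Thu — none qualify.
Total: 28 + 0 = 28.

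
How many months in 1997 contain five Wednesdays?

5

A month has five Wednesdays exactly when Wednesday falls within its first (length − 28) days.
Jan: 31 days, starts Wed → 5 of Wed, Thu, Fri ✓
Feb: 28 days, starts Sat → 5 of (none)
Mar: 31 days, starts Sat → 5 of Sat, Sun, Mon
Apr: 30 days, starts Tue → 5 of Tue, Wed ✓
May: 31 days, starts Thu → 5 of Thu, Fri, Sat
Jun: 30 days, starts Sun → 5 of Sun, Mon
Jul: 31 days, starts Tue → 5 of Tue, Wed, Thu ✓
Aug: 31 days, starts Fri → 5 of Fri, Sat, Sun
Sep: 30 days, starts Mon → 5 of Mon, Tue
Oct: 31 days, starts Wed → 5 of Wed, Thu, Fri ✓
Nov: 30 days, starts Sat → 5 of Sat, Sun
Dec: 31 days, starts Mon → 5 of Mon, Tue, Wed ✓
Months with five Wednesdays: Jan, Apr, Jul, Oct, Dec.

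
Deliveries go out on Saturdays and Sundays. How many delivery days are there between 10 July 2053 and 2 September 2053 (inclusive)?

16

10 July 2053 is a Thursday.
The range spans 55 days (inclusive of both endpoints).
55 = 7 × 7 + 6, so there are 7 full weeks plus 6 extra days.
Each full week contributes 2 days from the set (Sat, Sun): 7 × 2 = 14.
The 6 extra days are Thu, Fri, Sat, Sun, Mon, Tue — 2 of them qualify.
Total: 14 + 2 = 16.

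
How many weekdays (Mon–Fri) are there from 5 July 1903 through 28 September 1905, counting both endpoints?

5 July 1903 is a Sunday.
That's 817 days from start to end, counting both.
817 = 7 × 116 + 5, so there are 116 full weeks plus 5 extra days.
Each full week contributes 5 weekdays (Mon–Fri): 116 × 5 = 580.
The 5 extra days are Sunday, Monday, Tuesday, Wednesday, Thursday — 4 of them qualify.
Total: 580 + 4 = 584.

584 weekdays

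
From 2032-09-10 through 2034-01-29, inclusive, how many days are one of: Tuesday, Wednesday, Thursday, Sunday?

289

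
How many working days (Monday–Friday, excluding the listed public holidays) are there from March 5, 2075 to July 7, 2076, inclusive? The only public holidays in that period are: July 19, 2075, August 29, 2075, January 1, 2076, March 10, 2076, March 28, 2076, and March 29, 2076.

March 5, 2075 is a Tuesday.
That's 491 days from start to end, counting both.
491 = 7 × 70 + 1, so there are 70 full weeks plus 1 extra day.
Each full week contributes 5 weekdays (Mon–Fri): 70 × 5 = 350.
The 1 extra day is Tuesday — 1 of them qualifies.
Total: 350 + 1 = 351.
Holidays: July 19, 2075 (Fri); August 29, 2075 (Thu); January 1, 2076 (Wed); March 10, 2076 (Tue); March 28, 2076 (Sat); March 29, 2076 (Sun).
4 of the 6 holidays fall on weekdays; the rest are weekends and were already excluded.
Business days: 351 − 4 = 347.

347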